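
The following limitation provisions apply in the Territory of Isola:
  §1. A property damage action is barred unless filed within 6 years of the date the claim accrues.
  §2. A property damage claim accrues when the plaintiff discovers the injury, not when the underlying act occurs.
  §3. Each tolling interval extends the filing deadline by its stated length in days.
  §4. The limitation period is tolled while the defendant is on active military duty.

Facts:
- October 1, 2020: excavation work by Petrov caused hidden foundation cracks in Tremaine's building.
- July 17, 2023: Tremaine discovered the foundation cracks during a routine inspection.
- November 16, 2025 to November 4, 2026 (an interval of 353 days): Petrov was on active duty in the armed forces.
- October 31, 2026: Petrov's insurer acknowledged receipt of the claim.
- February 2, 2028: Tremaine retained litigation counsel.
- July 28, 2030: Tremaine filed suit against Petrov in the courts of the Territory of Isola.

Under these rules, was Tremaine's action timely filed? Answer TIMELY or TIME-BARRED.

TIME-BARRED

The claim did not accrue until Tremaine discovered the injury on July 17, 2023; the October 1, 2020 act date does not start the clock under the stated rule.
6 years from July 17, 2023 is July 17, 2029.
The period was tolled for 353 days by the defendant's active military service (November 16, 2025 to November 4, 2026), pushing the deadline to July 5, 2030.
Nothing else in the chronology tolls or restarts the period.
Tremaine filed on July 28, 2030, after the July 5, 2030 deadline, so the action is time-barred.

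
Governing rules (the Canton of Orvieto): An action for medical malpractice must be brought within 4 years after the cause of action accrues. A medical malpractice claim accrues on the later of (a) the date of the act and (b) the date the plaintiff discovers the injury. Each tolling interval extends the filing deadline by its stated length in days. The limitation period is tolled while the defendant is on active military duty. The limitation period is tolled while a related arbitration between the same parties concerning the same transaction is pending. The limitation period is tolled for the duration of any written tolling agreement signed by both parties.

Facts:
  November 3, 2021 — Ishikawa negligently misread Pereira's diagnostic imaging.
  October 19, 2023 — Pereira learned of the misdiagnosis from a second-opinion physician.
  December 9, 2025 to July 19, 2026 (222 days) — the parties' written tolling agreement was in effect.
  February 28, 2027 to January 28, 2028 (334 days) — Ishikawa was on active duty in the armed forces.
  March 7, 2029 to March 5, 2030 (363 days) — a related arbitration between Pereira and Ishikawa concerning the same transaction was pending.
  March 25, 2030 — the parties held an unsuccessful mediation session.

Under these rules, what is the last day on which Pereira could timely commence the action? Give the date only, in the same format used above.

April 25, 2030

Taking the later of the act (November 3, 2021) and discovery (October 19, 2023), the claim accrued on October 19, 2023.
Adding the 4 years base period to October 19, 2023 gives a deadline of October 19, 2027, before any tolling.
The written tolling agreement from December 9, 2025 to July 19, 2026 tolled the period for 222 days, extending the deadline to May 28, 2028.
The defendant's active military service from February 28, 2027 to January 28, 2028 tolled the period for 334 days, extending the deadline to April 27, 2029.
The period was tolled for 363 days by the pending related arbitration (March 7, 2029 to March 5, 2030), pushing the deadline to April 25, 2030.
The other events in the timeline have no effect on the limitation period under the stated rules.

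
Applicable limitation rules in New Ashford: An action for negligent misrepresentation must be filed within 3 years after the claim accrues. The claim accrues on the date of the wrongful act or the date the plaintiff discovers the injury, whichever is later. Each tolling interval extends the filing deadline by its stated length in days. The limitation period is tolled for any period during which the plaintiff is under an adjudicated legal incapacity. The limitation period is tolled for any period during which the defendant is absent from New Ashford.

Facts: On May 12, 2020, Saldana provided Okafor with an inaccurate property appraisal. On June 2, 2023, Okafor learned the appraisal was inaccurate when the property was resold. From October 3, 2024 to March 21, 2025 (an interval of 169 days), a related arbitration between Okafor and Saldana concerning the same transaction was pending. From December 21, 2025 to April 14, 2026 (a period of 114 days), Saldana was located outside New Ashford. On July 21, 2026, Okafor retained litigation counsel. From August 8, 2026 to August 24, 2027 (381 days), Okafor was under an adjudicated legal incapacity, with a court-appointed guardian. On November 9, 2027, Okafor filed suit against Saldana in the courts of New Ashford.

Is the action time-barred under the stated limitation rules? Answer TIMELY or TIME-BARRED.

Taking the later of the act (May 12, 2020) and discovery (June 2, 2023), the claim accrued on June 2, 2023.
Adding the 3 years base period to June 2, 2023 gives a deadline of June 2, 2026, before any tolling.
The period was tolled for 114 days by the defendant's absence from the jurisdiction (December 21, 2025 to April 14, 2026), pushing the deadline to September 24, 2026.
The plaintiff's legal incapacity from August 8, 2026 to August 24, 2027 tolled the period for 381 days, extending the deadline to October 10, 2027.
Although a pending arbitration ran from October 3, 2024 to March 21, 2025, the stated rules do not make that a tolling event, so it is disregarded.
The other events in the timeline have no effect on the limitation period under the stated rules.
The November 9, 2027 filing falls after the October 10, 2027 deadline; the claim is time-barred.

TIME-BARRED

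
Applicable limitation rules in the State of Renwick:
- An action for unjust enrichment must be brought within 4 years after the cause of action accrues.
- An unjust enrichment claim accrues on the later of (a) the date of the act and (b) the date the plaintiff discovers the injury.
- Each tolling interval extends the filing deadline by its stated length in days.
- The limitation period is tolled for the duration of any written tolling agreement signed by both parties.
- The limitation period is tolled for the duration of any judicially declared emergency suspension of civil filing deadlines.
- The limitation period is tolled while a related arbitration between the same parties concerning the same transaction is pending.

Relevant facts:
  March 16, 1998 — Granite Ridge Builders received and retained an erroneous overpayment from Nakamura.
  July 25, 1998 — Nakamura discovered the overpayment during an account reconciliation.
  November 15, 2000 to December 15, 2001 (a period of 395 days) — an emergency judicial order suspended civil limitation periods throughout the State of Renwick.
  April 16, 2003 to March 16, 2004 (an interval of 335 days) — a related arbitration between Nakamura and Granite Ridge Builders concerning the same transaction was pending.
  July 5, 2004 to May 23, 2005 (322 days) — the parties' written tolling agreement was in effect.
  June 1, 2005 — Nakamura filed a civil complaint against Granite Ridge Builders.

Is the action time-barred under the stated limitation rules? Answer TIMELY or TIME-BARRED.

The claim accrued on July 25, 1998 — the later of the March 16, 1998 act and the July 25, 1998 discovery.
The untolled deadline — 4 years after July 25, 1998 — is July 25, 2002.
Because the emergency suspension of filing deadlines ran from November 15, 2000 to December 15, 2001, the deadline is extended by 395 days to August 24, 2003.
The pending related arbitration from April 16, 2003 to March 16, 2004 tolled the period for 335 days, extending the deadline to July 24, 2004.
The written tolling agreement from July 5, 2004 to May 23, 2005 tolled the period for 322 days, extending the deadline to June 11, 2005.
The June 1, 2005 filing precedes the June 11, 2005 deadline; the claim is timely.

TIMELY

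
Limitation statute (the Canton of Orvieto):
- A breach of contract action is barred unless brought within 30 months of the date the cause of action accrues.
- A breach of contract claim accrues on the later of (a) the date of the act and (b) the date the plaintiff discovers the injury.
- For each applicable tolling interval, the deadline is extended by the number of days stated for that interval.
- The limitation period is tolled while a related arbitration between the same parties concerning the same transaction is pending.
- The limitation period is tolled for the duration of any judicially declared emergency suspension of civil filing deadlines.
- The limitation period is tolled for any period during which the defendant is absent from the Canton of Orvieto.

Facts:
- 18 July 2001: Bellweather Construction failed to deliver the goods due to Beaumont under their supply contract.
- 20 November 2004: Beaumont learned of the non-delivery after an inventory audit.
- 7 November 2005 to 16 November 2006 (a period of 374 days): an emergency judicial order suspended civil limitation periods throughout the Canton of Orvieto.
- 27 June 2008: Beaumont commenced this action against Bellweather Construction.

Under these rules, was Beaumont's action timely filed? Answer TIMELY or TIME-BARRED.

Because discovery on 20 November 2004 post-dates the 18 July 2001 act, accrual under the later-of rule falls on 20 November 2004.
Adding the 30 months base period to 20 November 2004 gives a deadline of 20 May 2007, before any tolling.
The period was tolled for 374 days by the emergency suspension of filing deadlines (7 November 2005 to 16 November 2006), pushing the deadline to 28 May 2008.
The 27 June 2008 filing falls after the 28 May 2008 deadline; the claim is time-barred.

TIME-BARRED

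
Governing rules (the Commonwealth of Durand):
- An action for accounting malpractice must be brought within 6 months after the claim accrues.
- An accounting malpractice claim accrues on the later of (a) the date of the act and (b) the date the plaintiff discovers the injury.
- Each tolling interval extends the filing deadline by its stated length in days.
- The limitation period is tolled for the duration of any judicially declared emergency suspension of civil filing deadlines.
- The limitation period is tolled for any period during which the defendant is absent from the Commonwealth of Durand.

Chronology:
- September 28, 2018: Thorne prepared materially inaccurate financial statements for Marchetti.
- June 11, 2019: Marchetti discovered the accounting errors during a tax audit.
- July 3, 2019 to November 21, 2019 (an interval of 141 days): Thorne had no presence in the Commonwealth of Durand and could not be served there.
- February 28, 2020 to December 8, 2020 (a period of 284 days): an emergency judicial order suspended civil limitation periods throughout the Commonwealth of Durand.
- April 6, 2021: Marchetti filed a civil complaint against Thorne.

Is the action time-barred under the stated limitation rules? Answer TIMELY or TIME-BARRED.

TIME-BARRED

Because discovery on June 11, 2019 post-dates the September 28, 2018 act, accrual under the later-of rule falls on June 11, 2019.
6 months from June 11, 2019 is December 11, 2019.
The period was tolled for 141 days by the defendant's absence from the jurisdiction (July 3, 2019 to November 21, 2019), pushing the deadline to April 30, 2020.
The emergency suspension of filing deadlines from February 28, 2020 to December 8, 2020 tolled the period for 284 days, extending the deadline to February 8, 2021.
The April 6, 2021 filing falls after the February 8, 2021 deadline; the claim is time-barred.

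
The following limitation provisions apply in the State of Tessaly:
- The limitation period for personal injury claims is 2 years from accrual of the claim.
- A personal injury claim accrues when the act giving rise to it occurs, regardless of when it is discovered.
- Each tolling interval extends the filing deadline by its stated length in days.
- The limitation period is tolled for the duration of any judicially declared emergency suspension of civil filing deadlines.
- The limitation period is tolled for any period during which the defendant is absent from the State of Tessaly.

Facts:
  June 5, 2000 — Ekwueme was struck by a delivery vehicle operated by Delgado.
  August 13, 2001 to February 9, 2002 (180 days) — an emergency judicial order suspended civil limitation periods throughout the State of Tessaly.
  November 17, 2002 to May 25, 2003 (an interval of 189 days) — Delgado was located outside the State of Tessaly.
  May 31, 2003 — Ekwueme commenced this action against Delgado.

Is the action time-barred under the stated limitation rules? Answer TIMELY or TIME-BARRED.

TIMELY

The claim accrued on June 5, 2000, when the wrongful act occurred.
2 years from June 5, 2000 is June 5, 2002.
Because the emergency suspension of filing deadlines ran from August 13, 2001 to February 9, 2002, the deadline is extended by 180 days to December 2, 2002.
The period was tolled for 189 days by the defendant's absence from the jurisdiction (November 17, 2002 to May 25, 2003), pushing the deadline to June 9, 2003.
Filing on May 31, 2003 beat the June 9, 2003 deadline — the action is timely.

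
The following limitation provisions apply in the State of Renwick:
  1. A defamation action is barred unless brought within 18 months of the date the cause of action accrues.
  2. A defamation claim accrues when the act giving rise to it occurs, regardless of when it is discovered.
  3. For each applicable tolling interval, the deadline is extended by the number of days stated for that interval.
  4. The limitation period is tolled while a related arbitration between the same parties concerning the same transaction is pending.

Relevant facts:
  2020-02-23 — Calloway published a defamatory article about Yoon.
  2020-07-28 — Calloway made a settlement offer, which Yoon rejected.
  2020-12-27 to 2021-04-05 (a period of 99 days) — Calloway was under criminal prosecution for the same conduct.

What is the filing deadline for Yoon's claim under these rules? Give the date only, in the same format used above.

The claim accrued on 2020-02-23, when the wrongful act occurred.
18 months from 2020-02-23 is 2021-08-23.
No stated provision tolls the period for a criminal prosecution, so the interval from 2020-12-27 to 2021-04-05 has no effect on the deadline.
None of the other events listed affects the running of the period under the stated rules.

2021-08-23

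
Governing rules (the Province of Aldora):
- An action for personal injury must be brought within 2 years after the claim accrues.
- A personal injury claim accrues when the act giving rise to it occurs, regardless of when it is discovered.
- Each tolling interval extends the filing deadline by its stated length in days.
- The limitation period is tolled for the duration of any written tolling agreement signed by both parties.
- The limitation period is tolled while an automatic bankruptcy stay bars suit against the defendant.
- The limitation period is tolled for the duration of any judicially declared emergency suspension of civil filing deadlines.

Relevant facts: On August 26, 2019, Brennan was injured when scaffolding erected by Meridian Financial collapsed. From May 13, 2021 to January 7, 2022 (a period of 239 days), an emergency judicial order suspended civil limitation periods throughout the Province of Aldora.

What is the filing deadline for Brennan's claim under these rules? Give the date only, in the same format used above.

April 22, 2022

The limitation period began to run on August 26, 2019.
2 years from August 26, 2019 is August 26, 2021.
Because the emergency suspension of filing deadlines ran from May 13, 2021 to January 7, 2022, the deadline is extended by 239 days to April 22, 2022.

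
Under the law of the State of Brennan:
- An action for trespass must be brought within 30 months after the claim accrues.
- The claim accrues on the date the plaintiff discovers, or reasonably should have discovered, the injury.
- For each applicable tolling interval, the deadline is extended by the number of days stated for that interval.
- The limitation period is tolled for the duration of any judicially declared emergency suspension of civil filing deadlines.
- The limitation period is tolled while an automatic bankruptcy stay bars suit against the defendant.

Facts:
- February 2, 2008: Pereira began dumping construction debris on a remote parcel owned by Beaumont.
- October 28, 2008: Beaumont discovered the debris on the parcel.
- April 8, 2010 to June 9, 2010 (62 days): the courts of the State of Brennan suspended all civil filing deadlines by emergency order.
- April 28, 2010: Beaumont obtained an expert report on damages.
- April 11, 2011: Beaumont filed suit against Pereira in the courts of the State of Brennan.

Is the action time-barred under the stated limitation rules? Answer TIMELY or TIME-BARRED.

Under the discovery rule, the claim accrued on October 28, 2008, when Beaumont discovered the injury — not on the February 2, 2008 date of the underlying act.
The untolled deadline — 30 months after October 28, 2008 — is April 28, 2011.
The period was tolled for 62 days by the emergency suspension of filing deadlines (April 8, 2010 to June 9, 2010), pushing the deadline to June 29, 2011.
Nothing else in the chronology tolls or restarts the period.
Beaumont filed on April 11, 2011, before the June 29, 2011 deadline, so the action is timely.

TIMELY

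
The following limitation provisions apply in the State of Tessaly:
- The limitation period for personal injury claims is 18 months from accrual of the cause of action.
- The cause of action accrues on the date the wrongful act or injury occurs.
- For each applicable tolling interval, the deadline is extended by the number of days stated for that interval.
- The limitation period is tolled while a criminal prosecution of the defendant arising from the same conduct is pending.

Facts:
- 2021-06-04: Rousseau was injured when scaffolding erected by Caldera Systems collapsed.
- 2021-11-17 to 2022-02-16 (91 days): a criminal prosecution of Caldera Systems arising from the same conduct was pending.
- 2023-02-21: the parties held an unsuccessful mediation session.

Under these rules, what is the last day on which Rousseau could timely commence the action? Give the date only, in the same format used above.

The limitation period began to run on 2021-06-04.
Adding the 18 months base period to 2021-06-04 gives a deadline of 2022-12-04, before any tolling.
Because the pending criminal prosecution ran from 2021-11-17 to 2022-02-16, the deadline is extended by 91 days to 2023-03-05.
Nothing else in the chronology tolls or restarts the period.

2023-03-05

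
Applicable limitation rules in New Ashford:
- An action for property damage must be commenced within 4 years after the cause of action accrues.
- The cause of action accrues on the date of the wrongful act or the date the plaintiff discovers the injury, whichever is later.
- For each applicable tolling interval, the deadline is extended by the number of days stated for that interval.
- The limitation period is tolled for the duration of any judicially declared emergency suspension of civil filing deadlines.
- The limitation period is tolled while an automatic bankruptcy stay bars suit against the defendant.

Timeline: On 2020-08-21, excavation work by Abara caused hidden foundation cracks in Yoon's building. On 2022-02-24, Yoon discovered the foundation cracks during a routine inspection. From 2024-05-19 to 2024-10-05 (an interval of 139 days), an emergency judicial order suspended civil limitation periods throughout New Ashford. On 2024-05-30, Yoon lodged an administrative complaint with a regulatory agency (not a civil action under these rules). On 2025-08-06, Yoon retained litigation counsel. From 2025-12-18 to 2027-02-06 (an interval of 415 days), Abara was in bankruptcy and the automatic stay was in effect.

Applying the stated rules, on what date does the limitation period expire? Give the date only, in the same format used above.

2027-09-01

Taking the later of the act (2020-08-21) and discovery (2022-02-24), the claim accrued on 2022-02-24.
The untolled deadline — 4 years after 2022-02-24 — is 2026-02-24.
Because the emergency suspension of filing deadlines ran from 2024-05-19 to 2024-10-05, the deadline is extended by 139 days to 2026-07-13.
The automatic bankruptcy stay from 2025-12-18 to 2027-02-06 tolled the period for 415 days, extending the deadline to 2027-09-01.
None of the other events listed affects the running of the period under the stated rules.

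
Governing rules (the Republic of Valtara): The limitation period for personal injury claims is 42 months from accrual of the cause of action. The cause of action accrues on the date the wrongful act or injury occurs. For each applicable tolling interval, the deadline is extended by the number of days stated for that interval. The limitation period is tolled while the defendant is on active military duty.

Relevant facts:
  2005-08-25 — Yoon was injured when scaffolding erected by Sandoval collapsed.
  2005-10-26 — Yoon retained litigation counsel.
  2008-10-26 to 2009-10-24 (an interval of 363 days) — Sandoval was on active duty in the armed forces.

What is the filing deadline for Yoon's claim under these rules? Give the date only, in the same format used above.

The cause of action accrued on 2005-08-25, the date of the act.
The untolled deadline — 42 months after 2005-08-25 — is 2009-02-25.
The defendant's active military service from 2008-10-26 to 2009-10-24 tolled the period for 363 days, extending the deadline to 2010-02-23.
None of the other events listed affects the running of the period under the stated rules.

2010-02-23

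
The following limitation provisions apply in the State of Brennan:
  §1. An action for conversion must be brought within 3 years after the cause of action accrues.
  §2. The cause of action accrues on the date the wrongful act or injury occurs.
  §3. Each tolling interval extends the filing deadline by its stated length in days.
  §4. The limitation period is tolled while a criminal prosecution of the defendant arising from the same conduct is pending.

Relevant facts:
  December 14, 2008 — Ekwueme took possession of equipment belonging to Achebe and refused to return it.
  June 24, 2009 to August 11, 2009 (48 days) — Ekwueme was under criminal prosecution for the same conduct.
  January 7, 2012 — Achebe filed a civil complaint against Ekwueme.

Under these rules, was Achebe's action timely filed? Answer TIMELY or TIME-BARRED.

TIMELY

The claim accrued on December 14, 2008, when the wrongful act occurred.
3 years from December 14, 2008 is December 14, 2011.
The pending criminal prosecution from June 24, 2009 to August 11, 2009 tolled the period for 48 days, extending the deadline to January 31, 2012.
Achebe filed on January 7, 2012, before the January 31, 2012 deadline, so the action is timely.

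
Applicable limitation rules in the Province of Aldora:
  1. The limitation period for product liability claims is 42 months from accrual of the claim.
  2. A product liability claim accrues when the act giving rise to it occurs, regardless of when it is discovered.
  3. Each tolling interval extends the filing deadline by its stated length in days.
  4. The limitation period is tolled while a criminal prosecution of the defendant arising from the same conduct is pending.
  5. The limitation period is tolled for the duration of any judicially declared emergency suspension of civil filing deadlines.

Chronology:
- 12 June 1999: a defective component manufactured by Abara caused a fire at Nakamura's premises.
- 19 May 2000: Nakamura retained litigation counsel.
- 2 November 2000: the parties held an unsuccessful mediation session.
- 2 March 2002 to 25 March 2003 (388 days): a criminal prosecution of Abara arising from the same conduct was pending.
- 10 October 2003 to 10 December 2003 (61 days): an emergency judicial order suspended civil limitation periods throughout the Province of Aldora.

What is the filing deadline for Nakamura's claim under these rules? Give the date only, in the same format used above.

The claim accrued on 12 June 1999, the date of the act.
The untolled deadline — 42 months after 12 June 1999 — is 12 December 2002.
The pending criminal prosecution from 2 March 2002 to 25 March 2003 tolled the period for 388 days, extending the deadline to 4 January 2004.
Because the emergency suspension of filing deadlines ran from 10 October 2003 to 10 December 2003, the deadline is extended by 61 days to 5 March 2004.
None of the other events listed affects the running of the period under the stated rules.

5 March 2004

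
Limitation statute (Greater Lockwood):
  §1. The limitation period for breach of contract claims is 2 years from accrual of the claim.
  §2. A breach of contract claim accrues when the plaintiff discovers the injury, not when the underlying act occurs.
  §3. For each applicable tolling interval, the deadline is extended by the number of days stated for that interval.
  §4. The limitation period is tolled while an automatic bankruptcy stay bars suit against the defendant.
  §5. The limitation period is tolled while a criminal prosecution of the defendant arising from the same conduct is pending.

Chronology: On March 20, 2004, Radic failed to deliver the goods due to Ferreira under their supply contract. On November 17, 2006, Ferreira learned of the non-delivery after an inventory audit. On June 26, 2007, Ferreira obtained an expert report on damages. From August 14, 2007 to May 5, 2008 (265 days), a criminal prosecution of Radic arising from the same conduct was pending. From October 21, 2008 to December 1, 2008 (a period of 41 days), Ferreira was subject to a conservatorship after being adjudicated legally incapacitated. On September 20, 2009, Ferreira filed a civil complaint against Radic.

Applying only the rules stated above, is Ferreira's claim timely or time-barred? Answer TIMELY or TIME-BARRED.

TIME-BARRED

Accrual is tied to discovery, so the period began on November 17, 2006 rather than on March 20, 2004 when the act occurred.
The untolled deadline — 2 years after November 17, 2006 — is November 17, 2008.
Because the pending criminal prosecution ran from August 14, 2007 to May 5, 2008, the deadline is extended by 265 days to August 9, 2009.
No stated provision tolls the period for the plaintiff's incapacity, so the interval from October 21, 2008 to December 1, 2008 has no effect on the deadline.
The other events in the timeline have no effect on the limitation period under the stated rules.
The September 20, 2009 filing falls after the August 9, 2009 deadline; the claim is time-barred.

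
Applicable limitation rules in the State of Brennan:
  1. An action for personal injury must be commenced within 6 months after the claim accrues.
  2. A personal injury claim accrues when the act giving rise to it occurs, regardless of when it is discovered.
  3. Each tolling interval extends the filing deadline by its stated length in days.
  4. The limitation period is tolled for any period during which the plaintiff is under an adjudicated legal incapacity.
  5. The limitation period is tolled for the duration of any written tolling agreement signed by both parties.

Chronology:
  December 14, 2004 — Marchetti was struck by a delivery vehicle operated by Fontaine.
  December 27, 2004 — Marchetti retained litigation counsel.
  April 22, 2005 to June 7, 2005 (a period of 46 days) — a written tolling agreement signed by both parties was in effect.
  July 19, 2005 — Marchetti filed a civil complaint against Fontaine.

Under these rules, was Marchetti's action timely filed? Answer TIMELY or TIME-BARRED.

The claim accrued on December 14, 2004, when the wrongful act occurred.
6 months from December 14, 2004 is June 14, 2005.
The written tolling agreement from April 22, 2005 to June 7, 2005 tolled the period for 46 days, extending the deadline to July 30, 2005.
None of the other events listed affects the running of the period under the stated rules.
Marchetti filed on July 19, 2005, before the July 30, 2005 deadline, so the action is timely.

TIMELY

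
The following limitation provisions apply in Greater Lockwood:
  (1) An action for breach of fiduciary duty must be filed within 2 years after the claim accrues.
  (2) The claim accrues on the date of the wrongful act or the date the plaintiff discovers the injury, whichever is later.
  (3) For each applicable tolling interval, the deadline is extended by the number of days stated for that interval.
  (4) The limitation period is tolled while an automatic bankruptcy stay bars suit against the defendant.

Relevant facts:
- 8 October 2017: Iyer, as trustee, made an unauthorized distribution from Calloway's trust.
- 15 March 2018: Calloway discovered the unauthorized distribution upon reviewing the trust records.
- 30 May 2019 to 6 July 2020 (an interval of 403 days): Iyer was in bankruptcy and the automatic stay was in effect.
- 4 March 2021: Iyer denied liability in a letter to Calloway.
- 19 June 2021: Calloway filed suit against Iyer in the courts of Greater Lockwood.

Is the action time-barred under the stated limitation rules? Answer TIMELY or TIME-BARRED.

TIME-BARRED

The claim accrued on 15 March 2018 — the later of the 8 October 2017 act and the 15 March 2018 discovery.
The untolled deadline — 2 years after 15 March 2018 — is 15 March 2020.
Because the automatic bankruptcy stay ran from 30 May 2019 to 6 July 2020, the deadline is extended by 403 days to 22 April 2021.
Nothing else in the chronology tolls or restarts the period.
Calloway filed on 19 June 2021, after the 22 April 2021 deadline, so the action is time-barred.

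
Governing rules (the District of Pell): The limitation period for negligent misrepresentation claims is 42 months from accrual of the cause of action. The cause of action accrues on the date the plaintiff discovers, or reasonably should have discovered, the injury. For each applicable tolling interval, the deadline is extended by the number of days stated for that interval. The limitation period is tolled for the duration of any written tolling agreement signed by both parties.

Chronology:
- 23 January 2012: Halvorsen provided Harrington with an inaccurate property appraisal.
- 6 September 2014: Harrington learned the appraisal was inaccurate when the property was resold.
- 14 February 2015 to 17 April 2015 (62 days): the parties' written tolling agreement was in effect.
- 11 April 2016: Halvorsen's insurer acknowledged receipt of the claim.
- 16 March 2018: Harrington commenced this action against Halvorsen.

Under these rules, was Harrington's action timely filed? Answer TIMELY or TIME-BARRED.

Accrual is tied to discovery, so the period began on 6 September 2014 rather than on 23 January 2012 when the act occurred.
42 months from 6 September 2014 is 6 March 2018.
Because the written tolling agreement ran from 14 February 2015 to 17 April 2015, the deadline is extended by 62 days to 7 May 2018.
The other events in the timeline have no effect on the limitation period under the stated rules.
The 16 March 2018 filing precedes the 7 May 2018 deadline; the claim is timely.

TIMELY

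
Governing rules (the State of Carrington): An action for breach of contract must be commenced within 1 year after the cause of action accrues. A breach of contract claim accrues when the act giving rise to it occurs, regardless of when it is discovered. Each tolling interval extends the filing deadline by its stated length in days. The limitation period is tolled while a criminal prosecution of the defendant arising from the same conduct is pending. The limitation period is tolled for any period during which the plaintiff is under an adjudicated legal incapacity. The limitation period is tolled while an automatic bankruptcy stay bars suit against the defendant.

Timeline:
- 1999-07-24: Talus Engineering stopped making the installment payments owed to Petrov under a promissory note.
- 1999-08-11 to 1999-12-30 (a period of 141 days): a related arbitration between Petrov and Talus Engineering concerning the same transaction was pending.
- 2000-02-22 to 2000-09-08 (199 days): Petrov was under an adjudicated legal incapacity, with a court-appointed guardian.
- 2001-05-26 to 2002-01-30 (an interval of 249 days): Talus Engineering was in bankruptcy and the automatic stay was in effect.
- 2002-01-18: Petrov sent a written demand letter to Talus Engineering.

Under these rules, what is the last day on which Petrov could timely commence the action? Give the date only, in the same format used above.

2001-02-08

The cause of action accrued on 1999-07-24, the date of the act.
1 year from 1999-07-24 is 2000-07-24.
The period was tolled for 199 days by the plaintiff's legal incapacity (2000-02-22 to 2000-09-08), pushing the deadline to 2001-02-08.
The automatic bankruptcy stay from 2001-05-26 to 2002-01-30 began after the period had already run on 2001-02-08, so it has no tolling effect.
No stated provision tolls the period for a pending arbitration, so the interval from 1999-08-11 to 1999-12-30 has no effect on the deadline.
None of the other events listed affects the running of the period under the stated rules.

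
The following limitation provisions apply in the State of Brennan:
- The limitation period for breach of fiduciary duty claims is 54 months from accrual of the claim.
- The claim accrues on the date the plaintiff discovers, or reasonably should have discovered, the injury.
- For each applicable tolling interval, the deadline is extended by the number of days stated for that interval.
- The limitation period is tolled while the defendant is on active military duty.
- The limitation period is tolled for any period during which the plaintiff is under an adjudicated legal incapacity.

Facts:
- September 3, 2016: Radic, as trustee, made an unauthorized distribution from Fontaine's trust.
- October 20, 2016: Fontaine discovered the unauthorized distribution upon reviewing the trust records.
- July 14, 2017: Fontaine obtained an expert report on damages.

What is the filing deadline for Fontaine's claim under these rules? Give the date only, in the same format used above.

The claim did not accrue until Fontaine discovered the injury on October 20, 2016; the September 3, 2016 act date does not start the clock under the stated rule.
The untolled deadline — 54 months after October 20, 2016 — is April 20, 2021.
None of the other events listed affects the running of the period under the stated rules.

April 20, 2021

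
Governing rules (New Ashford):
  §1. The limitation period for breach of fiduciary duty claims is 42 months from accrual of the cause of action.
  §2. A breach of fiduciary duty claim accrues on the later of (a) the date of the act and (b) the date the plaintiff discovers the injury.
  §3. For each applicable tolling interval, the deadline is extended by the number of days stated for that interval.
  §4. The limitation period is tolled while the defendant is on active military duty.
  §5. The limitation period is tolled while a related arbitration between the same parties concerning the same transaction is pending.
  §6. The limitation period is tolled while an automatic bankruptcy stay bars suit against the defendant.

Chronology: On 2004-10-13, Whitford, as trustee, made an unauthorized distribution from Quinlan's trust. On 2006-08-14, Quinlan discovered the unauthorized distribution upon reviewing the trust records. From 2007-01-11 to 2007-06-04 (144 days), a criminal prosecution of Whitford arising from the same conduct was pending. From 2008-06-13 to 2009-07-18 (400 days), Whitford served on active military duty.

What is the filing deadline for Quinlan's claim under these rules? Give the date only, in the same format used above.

Because discovery on 2006-08-14 post-dates the 2004-10-13 act, accrual under the later-of rule falls on 2006-08-14.
42 months from 2006-08-14 is 2010-02-14.
Because the defendant's active military service ran from 2008-06-13 to 2009-07-18, the deadline is extended by 400 days to 2011-03-21.
The pending criminal prosecution from 2007-01-11 to 2007-06-04 does not toll the period, because no stated rule makes a criminal prosecution a tolling event.

2011-03-21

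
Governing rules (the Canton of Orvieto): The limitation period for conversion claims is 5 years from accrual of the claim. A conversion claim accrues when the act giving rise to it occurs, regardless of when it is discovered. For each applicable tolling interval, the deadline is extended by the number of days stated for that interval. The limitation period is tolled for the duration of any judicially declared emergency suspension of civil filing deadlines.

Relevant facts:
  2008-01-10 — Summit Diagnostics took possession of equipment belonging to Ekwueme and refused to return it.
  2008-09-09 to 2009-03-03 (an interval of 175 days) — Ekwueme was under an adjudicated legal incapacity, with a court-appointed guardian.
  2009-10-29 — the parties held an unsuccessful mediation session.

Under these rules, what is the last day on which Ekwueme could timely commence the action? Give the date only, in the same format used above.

The claim accrued on 2008-01-10, when the wrongful act occurred.
5 years from 2008-01-10 is 2013-01-10.
No stated provision tolls the period for the plaintiff's incapacity, so the interval from 2008-09-09 to 2009-03-03 has no effect on the deadline.
The other events in the timeline have no effect on the limitation period under the stated rules.

2013-01-10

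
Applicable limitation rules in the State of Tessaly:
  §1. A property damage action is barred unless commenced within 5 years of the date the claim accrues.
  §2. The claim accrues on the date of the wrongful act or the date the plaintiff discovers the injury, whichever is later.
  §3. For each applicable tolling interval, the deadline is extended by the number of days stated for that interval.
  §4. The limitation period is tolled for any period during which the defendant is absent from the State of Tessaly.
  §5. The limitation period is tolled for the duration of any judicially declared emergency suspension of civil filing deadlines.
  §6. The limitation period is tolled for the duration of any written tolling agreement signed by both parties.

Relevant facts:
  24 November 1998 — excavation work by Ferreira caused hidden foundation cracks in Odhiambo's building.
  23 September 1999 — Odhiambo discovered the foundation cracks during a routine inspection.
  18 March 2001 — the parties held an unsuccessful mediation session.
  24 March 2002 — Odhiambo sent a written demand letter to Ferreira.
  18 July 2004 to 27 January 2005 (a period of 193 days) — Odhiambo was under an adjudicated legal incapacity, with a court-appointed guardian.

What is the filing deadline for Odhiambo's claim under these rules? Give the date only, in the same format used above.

23 September 2004

Because discovery on 23 September 1999 post-dates the 24 November 1998 act, accrual under the later-of rule falls on 23 September 1999.
The untolled deadline — 5 years after 23 September 1999 — is 23 September 2004.
No stated provision tolls the period for the plaintiff's incapacity, so the interval from 18 July 2004 to 27 January 2005 has no effect on the deadline.
None of the other events listed affects the running of the period under the stated rules.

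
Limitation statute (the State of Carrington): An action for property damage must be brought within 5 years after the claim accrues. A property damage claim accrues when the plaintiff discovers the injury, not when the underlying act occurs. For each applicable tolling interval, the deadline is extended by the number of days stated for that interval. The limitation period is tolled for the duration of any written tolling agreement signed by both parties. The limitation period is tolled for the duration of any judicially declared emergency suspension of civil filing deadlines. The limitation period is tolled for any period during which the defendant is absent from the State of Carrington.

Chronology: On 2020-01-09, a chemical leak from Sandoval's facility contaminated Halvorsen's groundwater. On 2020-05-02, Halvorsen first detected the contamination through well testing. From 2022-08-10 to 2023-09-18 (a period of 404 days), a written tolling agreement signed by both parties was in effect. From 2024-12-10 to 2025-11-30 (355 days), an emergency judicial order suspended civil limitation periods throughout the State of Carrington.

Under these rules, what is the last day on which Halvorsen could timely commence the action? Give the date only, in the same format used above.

Under the discovery rule, the claim accrued on 2020-05-02, when Halvorsen discovered the injury — not on the 2020-01-09 date of the underlying act.
Adding the 5 years base period to 2020-05-02 gives a deadline of 2025-05-02, before any tolling.
The written tolling agreement from 2022-08-10 to 2023-09-18 tolled the period for 404 days, extending the deadline to 2026-06-10.
The period was tolled for 355 days by the emergency suspension of filing deadlines (2024-12-10 to 2025-11-30), pushing the deadline to 2027-05-31.

2027-05-31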